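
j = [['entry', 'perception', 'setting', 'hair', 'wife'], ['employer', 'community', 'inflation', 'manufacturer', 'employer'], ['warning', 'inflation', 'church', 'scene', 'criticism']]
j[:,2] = ['setting', 'inflation', 'church']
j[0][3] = 'hair'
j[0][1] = 'perception'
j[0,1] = 'perception'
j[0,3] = 'hair'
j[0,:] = ['entry', 'perception', 'setting', 'hair', 'wife']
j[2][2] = 'church'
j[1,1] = 'community'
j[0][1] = 'perception'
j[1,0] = 'employer'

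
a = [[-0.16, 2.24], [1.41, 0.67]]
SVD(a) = [[0.93, 0.38], [0.38, -0.93]] @ diag([2.3586733880485773, 1.3845070778119724]) @ [[0.16, 0.99], [-0.99, 0.16]]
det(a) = -3.27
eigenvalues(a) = [-1.57, 2.08]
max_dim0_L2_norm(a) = 2.34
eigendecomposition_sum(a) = [[-0.96,  0.96], [0.61,  -0.61]] + [[0.80, 1.28], [0.8, 1.28]]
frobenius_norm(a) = 2.73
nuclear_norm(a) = 3.74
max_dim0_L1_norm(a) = 2.91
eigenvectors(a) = [[-0.85, -0.71], [0.53, -0.71]]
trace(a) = 0.51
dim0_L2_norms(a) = [1.42, 2.34]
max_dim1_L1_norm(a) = 2.4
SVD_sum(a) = [[0.36, 2.15], [0.15, 0.88]] + [[-0.52, 0.09],[1.26, -0.21]]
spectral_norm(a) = 2.36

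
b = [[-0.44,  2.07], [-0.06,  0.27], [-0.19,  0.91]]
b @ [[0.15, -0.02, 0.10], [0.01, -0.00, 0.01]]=[[-0.05, 0.01, -0.02], [-0.01, 0.0, -0.00], [-0.02, 0.00, -0.01]]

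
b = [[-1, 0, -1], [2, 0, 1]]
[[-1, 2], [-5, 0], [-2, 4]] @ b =[[5, 0, 3], [5, 0, 5], [10, 0, 6]]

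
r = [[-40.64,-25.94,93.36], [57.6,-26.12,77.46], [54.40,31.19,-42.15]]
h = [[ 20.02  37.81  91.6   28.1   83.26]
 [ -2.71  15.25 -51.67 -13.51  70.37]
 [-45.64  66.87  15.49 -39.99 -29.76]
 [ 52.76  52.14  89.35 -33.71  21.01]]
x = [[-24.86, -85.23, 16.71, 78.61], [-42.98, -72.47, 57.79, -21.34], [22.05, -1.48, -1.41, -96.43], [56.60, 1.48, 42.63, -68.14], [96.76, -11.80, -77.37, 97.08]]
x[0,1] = -85.23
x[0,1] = -85.23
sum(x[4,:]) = 104.67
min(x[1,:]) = -72.47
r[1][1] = -26.12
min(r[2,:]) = -42.15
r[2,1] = 31.19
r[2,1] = 31.19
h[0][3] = 28.1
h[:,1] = [37.81, 15.25, 66.87, 52.14]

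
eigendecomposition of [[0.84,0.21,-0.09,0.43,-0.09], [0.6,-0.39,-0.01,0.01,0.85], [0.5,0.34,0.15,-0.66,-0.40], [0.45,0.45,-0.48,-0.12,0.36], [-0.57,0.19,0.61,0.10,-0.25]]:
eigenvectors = [[0.11-0.09j, 0.11+0.09j, 0.80+0.00j, (-0.13-0.3j), (-0.13+0.3j)],[-0.68+0.00j, (-0.68-0j), 0.30+0.00j, -0.14+0.30j, -0.14-0.30j],[0.21+0.32j, 0.21-0.32j, 0.46+0.00j, -0.67+0.00j, (-0.67-0j)],[0.09+0.45j, 0.09-0.45j, (0.22+0j), (0.28+0.08j), 0.28-0.08j],[0.29-0.28j, 0.29+0.28j, (-0.08+0j), (-0.21+0.45j), -0.21-0.45j]]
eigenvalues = [(-0.85+0.42j), (-0.85-0.42j), (0.99+0j), (0.47+0.42j), (0.47-0.42j)]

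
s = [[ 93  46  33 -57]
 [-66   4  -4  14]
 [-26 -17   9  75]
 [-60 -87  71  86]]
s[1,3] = 14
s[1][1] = 4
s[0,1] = 46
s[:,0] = [93, -66, -26, -60]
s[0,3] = -57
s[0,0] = 93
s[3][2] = 71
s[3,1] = -87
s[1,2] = -4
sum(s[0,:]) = 115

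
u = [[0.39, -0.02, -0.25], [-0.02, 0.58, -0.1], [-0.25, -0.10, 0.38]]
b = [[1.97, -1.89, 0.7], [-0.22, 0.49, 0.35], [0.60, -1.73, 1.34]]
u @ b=[[0.62, -0.31, -0.07], [-0.23, 0.49, 0.05], [-0.24, -0.23, 0.3]]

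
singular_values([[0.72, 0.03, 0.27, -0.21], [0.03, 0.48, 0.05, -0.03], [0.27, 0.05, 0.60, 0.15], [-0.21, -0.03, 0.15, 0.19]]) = [0.95, 0.55, 0.48, 0.01]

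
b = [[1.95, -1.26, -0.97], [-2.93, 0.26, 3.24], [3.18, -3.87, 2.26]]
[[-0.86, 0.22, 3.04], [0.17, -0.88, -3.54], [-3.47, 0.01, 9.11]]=b@[[-0.54, 0.5, 3.10], [0.19, 0.49, 1.14], [-0.45, 0.14, 1.62]]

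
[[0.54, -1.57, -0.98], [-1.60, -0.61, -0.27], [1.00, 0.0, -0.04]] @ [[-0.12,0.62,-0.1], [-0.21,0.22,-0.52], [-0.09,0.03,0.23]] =[[0.35, -0.04, 0.54],[0.34, -1.13, 0.42],[-0.12, 0.62, -0.11]]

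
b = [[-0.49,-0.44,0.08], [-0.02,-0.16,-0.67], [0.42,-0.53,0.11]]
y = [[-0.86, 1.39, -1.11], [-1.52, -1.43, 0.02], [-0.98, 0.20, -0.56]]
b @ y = [[1.01,-0.04,0.49], [0.92,0.07,0.39], [0.34,1.36,-0.54]]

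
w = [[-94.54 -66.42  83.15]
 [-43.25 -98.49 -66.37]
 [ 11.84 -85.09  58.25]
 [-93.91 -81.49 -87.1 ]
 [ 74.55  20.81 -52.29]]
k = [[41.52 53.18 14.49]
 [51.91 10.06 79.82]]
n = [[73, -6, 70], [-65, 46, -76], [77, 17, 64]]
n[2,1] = 17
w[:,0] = [-94.54, -43.25, 11.84, -93.91, 74.55]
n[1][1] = 46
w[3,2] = -87.1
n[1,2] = -76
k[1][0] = 51.91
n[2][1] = 17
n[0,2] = 70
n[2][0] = 77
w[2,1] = -85.09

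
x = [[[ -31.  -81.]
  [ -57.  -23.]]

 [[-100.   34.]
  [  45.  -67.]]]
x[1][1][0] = 45.0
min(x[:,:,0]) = -100.0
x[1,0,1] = 34.0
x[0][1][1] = -23.0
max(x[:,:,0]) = 45.0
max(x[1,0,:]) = 34.0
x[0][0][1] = -81.0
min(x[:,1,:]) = -67.0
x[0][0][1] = -81.0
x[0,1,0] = -57.0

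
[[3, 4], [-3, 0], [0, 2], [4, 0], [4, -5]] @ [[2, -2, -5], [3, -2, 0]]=[[18, -14, -15], [-6, 6, 15], [6, -4, 0], [8, -8, -20], [-7, 2, -20]]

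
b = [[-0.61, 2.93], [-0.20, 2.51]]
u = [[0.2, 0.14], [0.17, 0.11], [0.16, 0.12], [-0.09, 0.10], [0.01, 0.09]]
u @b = [[-0.15, 0.94], [-0.13, 0.77], [-0.12, 0.77], [0.03, -0.01], [-0.02, 0.26]]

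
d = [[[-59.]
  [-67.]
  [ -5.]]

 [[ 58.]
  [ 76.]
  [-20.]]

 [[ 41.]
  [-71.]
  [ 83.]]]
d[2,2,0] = 83.0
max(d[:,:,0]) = 83.0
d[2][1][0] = -71.0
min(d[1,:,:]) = -20.0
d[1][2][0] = -20.0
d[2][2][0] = 83.0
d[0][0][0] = -59.0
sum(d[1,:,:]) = 114.0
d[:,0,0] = [-59.0, 58.0, 41.0]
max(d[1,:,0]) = 76.0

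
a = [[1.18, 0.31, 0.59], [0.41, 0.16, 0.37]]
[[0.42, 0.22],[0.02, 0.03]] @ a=[[0.59,0.17,0.33],[0.04,0.01,0.02]]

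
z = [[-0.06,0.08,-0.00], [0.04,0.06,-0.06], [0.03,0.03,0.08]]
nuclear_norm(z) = 0.28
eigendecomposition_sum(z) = [[(-0.07+0j), 0.04+0.00j, 0.01-0.00j], [0.02-0.00j, -0.01-0.00j, -0.00+0.00j], [0.01-0.00j, (-0-0j), (-0+0j)]] + [[0.01+0.00j, 0.02+0.00j, (-0.01+0.03j)], [0.01+0.01j, 0.04+0.02j, (-0.03+0.04j)], [0.01-0.01j, 0.02-0.03j, (0.04+0.02j)]] + [[(0.01-0j), (0.02-0j), (-0.01-0.03j)],[(0.01-0.01j), 0.04-0.02j, (-0.03-0.04j)],[0.01+0.01j, (0.02+0.03j), (0.04-0.02j)]]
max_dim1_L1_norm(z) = 0.16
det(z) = -0.00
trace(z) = 0.08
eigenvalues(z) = [(-0.09+0j), (0.08+0.05j), (0.08-0.05j)]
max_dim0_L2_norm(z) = 0.1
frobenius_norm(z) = 0.16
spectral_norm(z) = 0.11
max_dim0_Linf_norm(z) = 0.08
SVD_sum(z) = [[-0.02, 0.07, -0.04], [-0.02, 0.06, -0.04], [0.0, -0.02, 0.01]] + [[-0.01,  0.02,  0.04], [0.01,  -0.01,  -0.03], [-0.02,  0.04,  0.07]] + [[-0.03,  -0.01,  -0.00], [0.05,  0.01,  0.0], [0.04,  0.01,  0.00]]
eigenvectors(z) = [[(0.94+0j), 0.34-0.12j, (0.34+0.12j)], [(-0.31+0j), (0.68+0j), 0.68-0.00j], [(-0.12+0j), (-0.03-0.63j), -0.03+0.63j]]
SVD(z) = [[-0.73, 0.51, -0.45], [-0.66, -0.34, 0.68], [0.20, 0.79, 0.58]] @ diag([0.10954885620346587, 0.0967253223604502, 0.07512163549057858]) @ [[0.21, -0.84, 0.5], [-0.21, 0.46, 0.86], [0.95, 0.29, 0.08]]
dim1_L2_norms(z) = [0.1, 0.09, 0.09]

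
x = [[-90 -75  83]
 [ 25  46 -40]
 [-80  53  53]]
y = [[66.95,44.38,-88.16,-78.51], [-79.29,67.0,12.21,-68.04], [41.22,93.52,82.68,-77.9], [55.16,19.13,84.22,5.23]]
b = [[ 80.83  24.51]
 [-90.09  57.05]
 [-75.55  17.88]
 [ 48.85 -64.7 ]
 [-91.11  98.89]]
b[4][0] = -91.11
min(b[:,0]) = -91.11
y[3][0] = 55.16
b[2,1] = 17.88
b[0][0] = 80.83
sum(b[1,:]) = -33.040000000000006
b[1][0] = -90.09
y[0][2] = -88.16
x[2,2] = 53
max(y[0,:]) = 66.95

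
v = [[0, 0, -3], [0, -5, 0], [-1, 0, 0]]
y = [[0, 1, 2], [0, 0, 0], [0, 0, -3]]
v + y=[[0, 1, -1], [0, -5, 0], [-1, 0, -3]]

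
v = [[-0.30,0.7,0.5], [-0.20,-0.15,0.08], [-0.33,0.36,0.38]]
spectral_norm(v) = 1.09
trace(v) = -0.07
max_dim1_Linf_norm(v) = 0.7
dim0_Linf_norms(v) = [0.33, 0.7, 0.5]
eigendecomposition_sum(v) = [[-0.15+0.29j,(0.35+0.14j),(0.25-0.15j)], [(-0.1-0.07j),(-0.07+0.12j),0.04+0.10j], [-0.17+0.14j,(0.18+0.18j),0.19-0.03j]] + [[-0.15-0.29j, (0.35-0.14j), 0.25+0.15j], [-0.10+0.07j, -0.07-0.12j, (0.04-0.1j)], [(-0.17-0.14j), 0.18-0.18j, (0.19+0.03j)]] + [[0.00-0.00j, 0.00-0.00j, (-0+0j)], [-0.00+0.00j, -0.00+0.00j, -0j], [0.00-0.00j, 0.00-0.00j, -0.00+0.00j]]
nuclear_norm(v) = 1.39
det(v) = -0.00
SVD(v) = [[-0.83, 0.28, -0.48],  [-0.02, -0.87, -0.48],  [-0.56, -0.39, 0.73]] @ diag([1.0918579904129753, 0.29940831959317077, 0.0008870906001852598]) @ [[0.4, -0.71, -0.58], [0.74, 0.62, -0.26], [-0.55, 0.32, -0.77]]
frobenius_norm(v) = 1.13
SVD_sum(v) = [[-0.36, 0.65, 0.52], [-0.01, 0.01, 0.01], [-0.24, 0.43, 0.35]] + [[0.06, 0.05, -0.02], [-0.19, -0.16, 0.07], [-0.09, -0.07, 0.03]] + [[0.00, -0.00, 0.0], [0.0, -0.0, 0.0], [-0.0, 0.0, -0.0]]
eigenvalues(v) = [(-0.03+0.39j), (-0.03-0.39j), (-0+0j)]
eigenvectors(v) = [[-0.79+0.00j, (-0.79-0j), 0.55+0.00j], [(0.05-0.3j), (0.05+0.3j), (-0.32+0j)], [(-0.49-0.2j), (-0.49+0.2j), 0.77+0.00j]]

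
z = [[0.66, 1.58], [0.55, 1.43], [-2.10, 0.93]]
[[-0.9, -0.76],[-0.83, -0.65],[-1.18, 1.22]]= z @ [[0.26, -0.67], [-0.68, -0.2]]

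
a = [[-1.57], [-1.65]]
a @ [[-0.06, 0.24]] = [[0.09, -0.38], [0.1, -0.4]]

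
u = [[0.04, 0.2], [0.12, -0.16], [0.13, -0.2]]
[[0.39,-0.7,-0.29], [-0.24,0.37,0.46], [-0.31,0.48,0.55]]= u @ [[0.47, -1.29, 1.50], [1.85, -3.25, -1.75]]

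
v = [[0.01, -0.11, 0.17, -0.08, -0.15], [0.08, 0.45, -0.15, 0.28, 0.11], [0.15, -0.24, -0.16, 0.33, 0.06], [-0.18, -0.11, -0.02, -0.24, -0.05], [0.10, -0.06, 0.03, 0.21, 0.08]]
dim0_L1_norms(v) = [0.52, 0.97, 0.53, 1.14, 0.45]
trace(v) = 0.14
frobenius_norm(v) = 0.88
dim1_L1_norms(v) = [0.52, 1.07, 0.94, 0.6, 0.48]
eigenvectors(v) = [[(-0.35+0j), (0.05-0.51j), 0.05+0.51j, (-0.62+0j), (-0.27+0j)], [0.24+0.00j, (0.06-0.07j), (0.06+0.07j), -0.16+0.00j, 0.82+0.00j], [(0.89+0j), (0.53+0j), (0.53-0j), (0.28+0j), (-0.43+0j)], [(-0.14+0j), (0.2+0.48j), 0.20-0.48j, 0.27+0.00j, -0.03+0.00j], [(0.13+0j), -0.00-0.43j, (-0+0.43j), (0.66+0j), (-0.25+0j)]]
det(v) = -0.00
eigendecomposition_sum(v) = [[-0.10+0.00j, (-0.02+0j), 0.08+0.00j, (-0.17-0j), -0.06+0.00j], [0.07-0.00j, (0.01-0j), -0.05-0.00j, (0.12+0j), (0.04-0j)], [0.26-0.00j, (0.05-0j), (-0.2-0j), 0.43+0.00j, 0.16-0.00j], [(-0.04+0j), -0.01+0.00j, (0.03+0j), (-0.07-0j), -0.03+0.00j], [(0.04-0j), (0.01-0j), (-0.03-0j), 0.06+0.00j, 0.02-0.00j]] + [[0.05+0.05j, (0.03+0.04j), (0.02+0.01j), 0.09+0.03j, 0.04j],[0.00+0.01j, 0.01j, 0.00+0.00j, 0.01+0.01j, -0.00+0.01j],[(-0.05+0.05j), -0.03+0.04j, (-0.01+0.02j), (-0.02+0.09j), -0.04+0.01j],[-0.07-0.02j, -0.05-0.02j, (-0.02+0j), -0.09+0.02j, (-0.02-0.04j)],[0.04+0.04j, (0.03+0.03j), (0.02+0.01j), (0.08+0.02j), 0.01+0.04j]] + [[(0.05-0.05j), (0.03-0.04j), 0.02-0.01j, 0.09-0.03j, 0.00-0.04j],[0.00-0.01j, 0.00-0.01j, -0j, 0.01-0.01j, -0.00-0.01j],[(-0.05-0.05j), -0.03-0.04j, (-0.01-0.02j), (-0.02-0.09j), -0.04-0.01j],[-0.07+0.02j, -0.05+0.02j, (-0.02-0j), (-0.09-0.02j), (-0.02+0.04j)],[0.04-0.04j, 0.03-0.03j, (0.02-0.01j), (0.08-0.02j), 0.01-0.04j]] + [[(0.02-0j),(-0.01+0j),0.01-0.00j,-0.04-0.00j,(-0.07+0j)], [(0.01-0j),(-0+0j),0.00-0.00j,-0.01-0.00j,(-0.02+0j)], [-0.01+0.00j,0.00-0.00j,-0.01+0.00j,(0.02+0j),0.03-0.00j], [(-0.01+0j),0.00-0.00j,-0.01+0.00j,0.02+0.00j,0.03-0.00j], [(-0.02+0j),0.01-0.00j,(-0.01+0j),(0.04+0j),0.07-0.00j]] + [[-0.00+0.00j, -0.15+0.00j, 0.04+0.00j, -0.05+0.00j, (-0.03+0j)], [0.00-0.00j, (0.44-0j), (-0.11-0j), (0.15-0j), (0.09-0j)], [(-0+0j), -0.23+0.00j, 0.05+0.00j, (-0.08+0j), -0.05+0.00j], [(-0+0j), (-0.02+0j), 0j, -0.01+0.00j, (-0+0j)], [-0.00+0.00j, -0.13+0.00j, 0.03+0.00j, (-0.05+0j), -0.03+0.00j]]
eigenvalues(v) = [(-0.33+0j), (-0.04+0.14j), (-0.04-0.14j), (0.1+0j), (0.46+0j)]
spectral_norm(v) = 0.68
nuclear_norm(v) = 1.55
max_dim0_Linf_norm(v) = 0.45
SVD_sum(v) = [[-0.06,  -0.09,  0.06,  -0.14,  -0.05], [0.16,  0.23,  -0.15,  0.37,  0.14], [0.07,  0.11,  -0.07,  0.18,  0.07], [-0.09,  -0.13,  0.08,  -0.21,  -0.08], [0.05,  0.08,  -0.05,  0.12,  0.05]] + [[0.01, -0.05, -0.00, 0.02, 0.00], [-0.07, 0.22, 0.01, -0.10, -0.0], [0.1, -0.34, -0.02, 0.16, 0.01], [-0.01, 0.04, 0.00, -0.02, -0.00], [0.04, -0.14, -0.01, 0.07, 0.0]] + [[0.06,0.03,0.13,0.03,-0.05], [-0.0,-0.00,-0.0,-0.0,0.0], [-0.03,-0.01,-0.06,-0.01,0.02], [-0.05,-0.02,-0.11,-0.02,0.04], [0.03,0.01,0.06,0.01,-0.02]] + [[0.00, 0.0, -0.02, 0.01, -0.05], [0.00, 0.0, -0.01, 0.00, -0.03], [0.0, 0.00, -0.02, 0.00, -0.03], [0.0, 0.00, -0.0, 0.0, -0.01], [-0.0, -0.0, 0.02, -0.01, 0.05]] + [[-0.01, -0.00, 0.0, 0.01, -0.0], [-0.01, -0.00, 0.0, 0.01, -0.00], [-0.00, -0.0, 0.00, 0.0, -0.00], [-0.02, -0.0, 0.01, 0.01, -0.0], [-0.02, -0.0, 0.01, 0.01, -0.00]]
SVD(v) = [[0.29,0.11,0.69,0.55,-0.35], [-0.74,-0.5,-0.02,0.30,-0.33], [-0.35,0.79,-0.31,0.4,-0.01], [0.42,-0.10,-0.58,0.1,-0.68], [-0.25,0.33,0.29,-0.66,-0.56]] @ diag([0.6846845768949333, 0.4980445576569573, 0.22996986549183984, 0.09227783209400196, 0.04309653605788343]) @ [[-0.31, -0.46, 0.29, -0.73, -0.27], [0.26, -0.87, -0.04, 0.41, 0.01], [0.41, 0.16, 0.83, 0.17, -0.31], [0.06, 0.07, -0.41, 0.11, -0.9], [0.82, 0.02, -0.26, -0.50, 0.11]]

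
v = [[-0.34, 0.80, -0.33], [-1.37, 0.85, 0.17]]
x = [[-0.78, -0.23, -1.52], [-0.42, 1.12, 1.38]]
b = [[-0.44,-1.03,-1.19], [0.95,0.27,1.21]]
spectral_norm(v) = 1.77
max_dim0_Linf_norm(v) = 1.37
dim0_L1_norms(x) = [1.2, 1.35, 2.9]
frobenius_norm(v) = 1.87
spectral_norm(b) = 2.17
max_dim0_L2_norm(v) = 1.41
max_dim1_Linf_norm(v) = 1.37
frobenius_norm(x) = 2.51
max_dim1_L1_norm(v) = 2.39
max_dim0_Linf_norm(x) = 1.52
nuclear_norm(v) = 2.36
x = b + v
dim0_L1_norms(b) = [1.39, 1.3, 2.4]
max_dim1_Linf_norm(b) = 1.21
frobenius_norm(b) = 2.26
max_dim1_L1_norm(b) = 2.66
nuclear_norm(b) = 2.81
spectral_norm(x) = 2.28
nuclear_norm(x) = 3.34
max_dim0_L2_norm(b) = 1.7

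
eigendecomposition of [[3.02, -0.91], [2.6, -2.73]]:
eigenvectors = [[0.9, 0.17], [0.44, 0.99]]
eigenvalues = [2.57, -2.28]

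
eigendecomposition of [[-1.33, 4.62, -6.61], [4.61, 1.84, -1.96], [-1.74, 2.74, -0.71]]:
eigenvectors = [[(-0.84+0j), 0.39+0.16j, 0.39-0.16j], [(0.36+0j), 0.82+0.00j, (0.82-0j)], [(-0.41+0j), 0.34-0.19j, (0.34+0.19j)]]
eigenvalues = [(-6.6+0j), (3.2+1.33j), (3.2-1.33j)]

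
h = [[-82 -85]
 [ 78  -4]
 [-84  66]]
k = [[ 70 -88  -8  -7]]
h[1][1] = -4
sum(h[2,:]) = -18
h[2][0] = -84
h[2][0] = -84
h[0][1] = -85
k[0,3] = -7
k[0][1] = -88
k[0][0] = 70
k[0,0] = 70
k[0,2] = -8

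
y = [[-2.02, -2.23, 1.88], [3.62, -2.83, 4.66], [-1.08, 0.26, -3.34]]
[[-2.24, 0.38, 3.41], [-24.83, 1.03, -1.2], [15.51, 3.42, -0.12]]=y@[[-2.08, 0.59, -1.02], [-0.49, -1.85, -0.32], [-4.01, -1.36, 0.34]]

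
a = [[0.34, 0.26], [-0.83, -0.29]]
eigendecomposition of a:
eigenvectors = [[(-0.33-0.36j), (-0.33+0.36j)], [0.87+0.00j, (0.87-0j)]]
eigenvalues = [(0.03+0.34j), (0.03-0.34j)]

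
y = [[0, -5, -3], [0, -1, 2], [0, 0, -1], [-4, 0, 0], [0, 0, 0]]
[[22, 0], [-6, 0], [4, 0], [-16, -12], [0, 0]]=y @ [[4, 3], [-2, 0], [-4, 0]]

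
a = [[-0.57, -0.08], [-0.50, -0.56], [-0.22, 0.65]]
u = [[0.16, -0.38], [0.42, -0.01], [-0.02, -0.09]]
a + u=[[-0.41, -0.46], [-0.08, -0.57], [-0.24, 0.56]]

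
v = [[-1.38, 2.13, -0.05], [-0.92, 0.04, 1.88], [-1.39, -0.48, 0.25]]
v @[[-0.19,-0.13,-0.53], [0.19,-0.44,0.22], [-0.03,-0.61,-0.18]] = [[0.67, -0.73, 1.21], [0.13, -1.04, 0.16], [0.17, 0.24, 0.59]]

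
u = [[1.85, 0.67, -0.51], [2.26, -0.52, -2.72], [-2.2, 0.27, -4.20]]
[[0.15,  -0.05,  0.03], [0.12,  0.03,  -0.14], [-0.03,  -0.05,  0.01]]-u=[[-1.70, -0.72, 0.54], [-2.14, 0.55, 2.58], [2.17, -0.32, 4.21]]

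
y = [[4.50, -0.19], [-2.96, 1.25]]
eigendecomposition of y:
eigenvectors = [[0.76, 0.06], [-0.66, 1.0]]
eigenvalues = [4.66, 1.09]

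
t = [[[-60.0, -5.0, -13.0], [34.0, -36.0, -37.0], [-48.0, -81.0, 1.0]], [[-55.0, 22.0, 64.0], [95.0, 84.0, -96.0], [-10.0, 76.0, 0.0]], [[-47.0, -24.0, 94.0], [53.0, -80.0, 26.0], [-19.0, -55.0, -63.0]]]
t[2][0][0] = -47.0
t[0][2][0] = -48.0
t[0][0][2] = -13.0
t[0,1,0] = 34.0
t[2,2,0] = -19.0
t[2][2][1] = -55.0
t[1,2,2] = 0.0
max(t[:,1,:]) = 95.0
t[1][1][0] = 95.0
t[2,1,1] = -80.0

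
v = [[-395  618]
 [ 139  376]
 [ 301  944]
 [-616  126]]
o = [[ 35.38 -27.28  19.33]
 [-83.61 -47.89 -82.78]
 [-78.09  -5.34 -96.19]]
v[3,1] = 126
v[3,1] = 126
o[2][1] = -5.34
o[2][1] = -5.34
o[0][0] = 35.38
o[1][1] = -47.89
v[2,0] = 301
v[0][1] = 618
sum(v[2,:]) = 1245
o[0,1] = -27.28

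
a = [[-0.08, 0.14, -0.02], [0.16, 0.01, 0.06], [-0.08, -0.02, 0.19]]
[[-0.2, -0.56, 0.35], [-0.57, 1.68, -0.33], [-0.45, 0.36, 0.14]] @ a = [[-0.10, -0.04, 0.04],  [0.34, -0.06, 0.05],  [0.08, -0.06, 0.06]]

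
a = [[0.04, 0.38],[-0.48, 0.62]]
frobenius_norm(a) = 0.87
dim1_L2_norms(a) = [0.38, 0.78]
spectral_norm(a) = 0.84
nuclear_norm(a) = 1.08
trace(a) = 0.66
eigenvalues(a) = [(0.33+0.31j), (0.33-0.31j)]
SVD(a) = [[0.36, 0.93], [0.93, -0.36]] @ diag([0.8363119887059492, 0.24775442992346272]) @ [[-0.52,  0.86], [0.86,  0.52]]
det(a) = 0.21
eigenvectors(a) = [[(-0.45+0.49j), (-0.45-0.49j)],[(-0.75+0j), -0.75-0.00j]]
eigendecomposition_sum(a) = [[(0.02+0.31j), 0.19-0.20j], [-0.24+0.25j, 0.31+0.00j]] + [[(0.02-0.31j), (0.19+0.2j)], [(-0.24-0.25j), (0.31-0j)]]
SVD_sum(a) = [[-0.16, 0.26], [-0.4, 0.67]] + [[0.2, 0.12], [-0.08, -0.05]]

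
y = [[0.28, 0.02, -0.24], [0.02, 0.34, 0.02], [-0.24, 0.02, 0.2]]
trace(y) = 0.82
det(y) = -0.00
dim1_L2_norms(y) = [0.37, 0.34, 0.31]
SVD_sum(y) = [[0.28,0.01,-0.24], [0.01,0.0,-0.01], [-0.24,-0.01,0.2]] + [[0.00, 0.01, 0.00], [0.01, 0.34, 0.02], [0.00, 0.02, 0.00]] + [[-0.00, 0.0, -0.00], [0.00, -0.00, 0.0], [-0.00, 0.00, -0.00]]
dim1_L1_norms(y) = [0.54, 0.38, 0.46]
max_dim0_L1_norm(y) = 0.54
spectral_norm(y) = 0.48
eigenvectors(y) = [[-0.64, 0.76, 0.04], [0.08, 0.02, 1.0], [-0.76, -0.65, 0.07]]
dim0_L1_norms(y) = [0.54, 0.38, 0.46]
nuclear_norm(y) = 0.83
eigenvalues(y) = [-0.01, 0.48, 0.34]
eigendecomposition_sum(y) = [[-0.00, 0.0, -0.0],  [0.00, -0.00, 0.00],  [-0.00, 0.00, -0.0]] + [[0.28, 0.01, -0.24], [0.01, 0.0, -0.01], [-0.24, -0.01, 0.20]] + [[0.0, 0.01, 0.0], [0.01, 0.34, 0.02], [0.00, 0.02, 0.00]]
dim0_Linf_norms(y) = [0.28, 0.34, 0.24]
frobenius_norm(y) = 0.59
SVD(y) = [[-0.76,-0.04,0.64],[-0.02,-1.0,-0.08],[0.65,-0.07,0.76]] @ diag([0.4833489049328194, 0.34226067365145973, 0.00560957858427917]) @ [[-0.76, -0.02, 0.65], [-0.04, -1.0, -0.07], [-0.64, 0.08, -0.76]]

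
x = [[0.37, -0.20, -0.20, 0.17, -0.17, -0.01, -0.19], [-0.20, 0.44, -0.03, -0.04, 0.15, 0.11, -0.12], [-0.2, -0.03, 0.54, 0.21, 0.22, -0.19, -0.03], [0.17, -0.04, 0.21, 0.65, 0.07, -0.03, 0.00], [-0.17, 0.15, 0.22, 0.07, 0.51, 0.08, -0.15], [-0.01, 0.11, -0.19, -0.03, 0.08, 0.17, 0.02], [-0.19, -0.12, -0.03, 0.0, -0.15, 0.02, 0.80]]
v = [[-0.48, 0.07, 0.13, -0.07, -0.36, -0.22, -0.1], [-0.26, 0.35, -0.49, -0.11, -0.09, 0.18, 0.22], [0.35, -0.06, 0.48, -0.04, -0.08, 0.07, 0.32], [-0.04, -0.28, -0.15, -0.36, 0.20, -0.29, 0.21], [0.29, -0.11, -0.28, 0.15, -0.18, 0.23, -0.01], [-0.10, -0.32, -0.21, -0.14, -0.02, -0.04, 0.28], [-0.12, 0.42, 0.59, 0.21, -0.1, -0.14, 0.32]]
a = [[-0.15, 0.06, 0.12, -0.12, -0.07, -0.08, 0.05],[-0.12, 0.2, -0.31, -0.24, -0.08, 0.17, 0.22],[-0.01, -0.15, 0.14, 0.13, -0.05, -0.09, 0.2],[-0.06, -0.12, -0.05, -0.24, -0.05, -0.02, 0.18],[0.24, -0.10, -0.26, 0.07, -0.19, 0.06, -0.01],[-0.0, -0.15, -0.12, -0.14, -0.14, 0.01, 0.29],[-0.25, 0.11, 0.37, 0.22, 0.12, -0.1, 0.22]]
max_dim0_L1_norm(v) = 2.33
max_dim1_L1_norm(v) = 1.9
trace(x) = 3.48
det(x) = -0.00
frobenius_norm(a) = 1.12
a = v @ x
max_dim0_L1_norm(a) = 1.37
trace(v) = 0.09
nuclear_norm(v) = 4.07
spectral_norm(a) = 0.77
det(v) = -0.00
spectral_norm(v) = 1.08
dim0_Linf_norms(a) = [0.25, 0.2, 0.37, 0.24, 0.19, 0.17, 0.29]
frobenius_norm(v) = 1.76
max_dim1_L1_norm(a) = 1.39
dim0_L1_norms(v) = [1.64, 1.61, 2.33, 1.08, 1.03, 1.17, 1.46]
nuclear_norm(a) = 2.26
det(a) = 0.00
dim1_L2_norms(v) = [0.67, 0.73, 0.69, 0.63, 0.53, 0.51, 0.85]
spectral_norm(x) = 1.00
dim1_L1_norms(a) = [0.65, 1.34, 0.77, 0.72, 0.93, 0.85, 1.39]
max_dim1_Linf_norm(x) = 0.8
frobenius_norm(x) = 1.66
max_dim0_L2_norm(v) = 0.99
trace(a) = -0.01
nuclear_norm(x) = 3.49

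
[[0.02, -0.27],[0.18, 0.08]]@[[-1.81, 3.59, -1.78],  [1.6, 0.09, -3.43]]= [[-0.47, 0.05, 0.89], [-0.2, 0.65, -0.59]]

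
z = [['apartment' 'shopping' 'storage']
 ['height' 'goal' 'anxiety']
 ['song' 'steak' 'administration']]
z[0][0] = 'apartment'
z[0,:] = ['apartment', 'shopping', 'storage']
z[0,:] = ['apartment', 'shopping', 'storage']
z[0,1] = 'shopping'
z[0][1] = 'shopping'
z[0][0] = 'apartment'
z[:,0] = ['apartment', 'height', 'song']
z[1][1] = 'goal'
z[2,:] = ['song', 'steak', 'administration']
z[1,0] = 'height'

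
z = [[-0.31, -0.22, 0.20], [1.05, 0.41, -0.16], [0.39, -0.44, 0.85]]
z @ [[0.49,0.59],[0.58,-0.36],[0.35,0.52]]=[[-0.21,0.0], [0.7,0.39], [0.23,0.83]]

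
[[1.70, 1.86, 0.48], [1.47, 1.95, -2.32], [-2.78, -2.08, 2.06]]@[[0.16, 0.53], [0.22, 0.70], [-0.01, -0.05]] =[[0.68, 2.18], [0.69, 2.26], [-0.92, -3.03]]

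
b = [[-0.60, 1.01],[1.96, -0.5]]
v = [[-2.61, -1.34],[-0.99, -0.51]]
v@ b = [[-1.06, -1.97], [-0.41, -0.74]]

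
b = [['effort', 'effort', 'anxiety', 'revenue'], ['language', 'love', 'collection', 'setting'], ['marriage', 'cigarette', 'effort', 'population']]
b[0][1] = 'effort'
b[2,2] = 'effort'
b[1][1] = 'love'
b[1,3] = 'setting'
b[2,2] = 'effort'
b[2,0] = 'marriage'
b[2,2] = 'effort'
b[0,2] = 'anxiety'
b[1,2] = 'collection'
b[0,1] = 'effort'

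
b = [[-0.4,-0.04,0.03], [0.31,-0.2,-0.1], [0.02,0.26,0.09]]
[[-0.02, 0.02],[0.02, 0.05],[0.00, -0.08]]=b@[[0.08, -0.03], [-0.05, -0.29], [0.17, -0.03]]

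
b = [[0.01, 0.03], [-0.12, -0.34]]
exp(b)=[[1.01, 0.03], [-0.10, 0.71]]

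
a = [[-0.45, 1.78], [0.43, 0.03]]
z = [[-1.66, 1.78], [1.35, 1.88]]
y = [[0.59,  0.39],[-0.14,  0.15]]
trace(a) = -0.42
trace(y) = 0.74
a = y @ z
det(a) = -0.78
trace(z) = 0.22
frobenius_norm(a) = 1.89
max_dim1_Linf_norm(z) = 1.88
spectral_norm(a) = 1.84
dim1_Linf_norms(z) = [1.78, 1.88]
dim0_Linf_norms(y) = [0.59, 0.39]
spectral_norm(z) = 2.60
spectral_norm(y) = 0.71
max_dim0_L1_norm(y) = 0.73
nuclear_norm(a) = 2.26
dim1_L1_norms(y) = [0.98, 0.29]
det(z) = -5.52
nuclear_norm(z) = 4.73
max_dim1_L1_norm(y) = 0.98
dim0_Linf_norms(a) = [0.45, 1.78]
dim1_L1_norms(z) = [3.44, 3.23]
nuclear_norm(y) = 0.91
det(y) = 0.14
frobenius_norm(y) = 0.74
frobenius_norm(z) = 3.36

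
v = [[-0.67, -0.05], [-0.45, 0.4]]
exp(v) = [[0.52, -0.05],[-0.41, 1.5]]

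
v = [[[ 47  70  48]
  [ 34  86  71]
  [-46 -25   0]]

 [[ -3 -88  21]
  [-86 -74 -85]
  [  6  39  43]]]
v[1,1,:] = [-86, -74, -85]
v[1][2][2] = 43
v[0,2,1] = -25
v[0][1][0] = 34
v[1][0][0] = -3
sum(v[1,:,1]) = -123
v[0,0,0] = 47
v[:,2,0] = [-46, 6]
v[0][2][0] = -46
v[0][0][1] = 70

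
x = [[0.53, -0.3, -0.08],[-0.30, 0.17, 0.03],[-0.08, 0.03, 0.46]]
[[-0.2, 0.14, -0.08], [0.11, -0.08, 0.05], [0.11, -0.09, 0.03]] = x @ [[-0.34, 0.27, -0.11],[0.01, 0.06, 0.07],[0.18, -0.16, 0.04]]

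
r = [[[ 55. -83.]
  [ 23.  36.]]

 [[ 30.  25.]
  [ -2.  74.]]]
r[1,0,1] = 25.0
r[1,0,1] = 25.0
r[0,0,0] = 55.0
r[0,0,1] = -83.0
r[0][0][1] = -83.0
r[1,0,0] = 30.0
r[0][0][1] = -83.0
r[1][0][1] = 25.0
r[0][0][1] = -83.0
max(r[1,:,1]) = 74.0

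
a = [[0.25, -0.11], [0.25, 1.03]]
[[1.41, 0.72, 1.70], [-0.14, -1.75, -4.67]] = a @ [[5.06, 1.91, 4.34],  [-1.36, -2.16, -5.59]]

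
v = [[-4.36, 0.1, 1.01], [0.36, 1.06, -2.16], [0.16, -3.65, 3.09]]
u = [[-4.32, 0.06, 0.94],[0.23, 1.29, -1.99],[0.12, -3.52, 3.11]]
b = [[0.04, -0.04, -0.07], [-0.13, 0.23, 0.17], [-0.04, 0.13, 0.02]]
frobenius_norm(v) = 6.99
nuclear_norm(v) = 10.55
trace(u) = 0.08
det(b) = 0.00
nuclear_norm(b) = 0.42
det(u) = 11.97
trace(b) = 0.29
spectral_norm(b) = 0.35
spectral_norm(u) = 5.34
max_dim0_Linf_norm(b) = 0.23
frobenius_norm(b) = 0.35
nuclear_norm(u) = 10.16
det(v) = 18.45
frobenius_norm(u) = 6.88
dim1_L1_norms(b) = [0.15, 0.53, 0.19]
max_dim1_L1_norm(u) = 6.75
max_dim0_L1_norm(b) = 0.4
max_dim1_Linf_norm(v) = 4.36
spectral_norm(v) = 5.40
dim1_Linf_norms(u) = [4.32, 1.99, 3.52]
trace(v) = -0.21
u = b + v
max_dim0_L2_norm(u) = 4.33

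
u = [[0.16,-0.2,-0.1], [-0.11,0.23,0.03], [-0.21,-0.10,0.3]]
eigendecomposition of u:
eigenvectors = [[0.74,0.60,0.39], [0.28,-0.45,-0.57], [0.61,-0.67,0.73]]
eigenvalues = [0.0, 0.42, 0.27]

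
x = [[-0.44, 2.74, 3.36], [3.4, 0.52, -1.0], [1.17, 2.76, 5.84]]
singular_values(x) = [7.77, 3.65, 1.08]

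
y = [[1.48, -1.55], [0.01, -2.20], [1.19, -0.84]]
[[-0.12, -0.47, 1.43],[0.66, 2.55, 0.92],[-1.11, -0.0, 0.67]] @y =[[1.52,0.02], [2.10,-7.41], [-0.85,1.16]]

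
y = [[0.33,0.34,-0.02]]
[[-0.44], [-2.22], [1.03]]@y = [[-0.15,-0.15,0.01], [-0.73,-0.75,0.04], [0.34,0.35,-0.02]]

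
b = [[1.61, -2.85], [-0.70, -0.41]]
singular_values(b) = [3.27, 0.81]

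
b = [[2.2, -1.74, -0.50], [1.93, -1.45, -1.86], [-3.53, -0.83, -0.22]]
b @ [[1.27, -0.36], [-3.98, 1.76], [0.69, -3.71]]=[[9.37,-2.00], [6.94,3.65], [-1.33,0.63]]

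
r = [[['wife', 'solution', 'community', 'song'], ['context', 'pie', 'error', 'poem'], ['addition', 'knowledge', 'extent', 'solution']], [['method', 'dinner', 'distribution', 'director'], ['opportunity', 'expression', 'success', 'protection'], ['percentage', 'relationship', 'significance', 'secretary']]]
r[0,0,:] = ['wife', 'solution', 'community', 'song']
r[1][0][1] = 'dinner'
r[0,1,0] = 'context'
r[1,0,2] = 'distribution'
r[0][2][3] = 'solution'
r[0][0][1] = 'solution'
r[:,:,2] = [['community', 'error', 'extent'], ['distribution', 'success', 'significance']]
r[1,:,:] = [['method', 'dinner', 'distribution', 'director'], ['opportunity', 'expression', 'success', 'protection'], ['percentage', 'relationship', 'significance', 'secretary']]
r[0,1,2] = 'error'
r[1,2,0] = 'percentage'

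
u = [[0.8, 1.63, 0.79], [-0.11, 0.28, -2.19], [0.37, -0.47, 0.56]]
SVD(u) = [[0.52, -0.85, -0.12], [-0.83, -0.46, -0.32], [0.21, 0.27, -0.94]] @ diag([2.4682971394955358, 1.7857497918110754, 0.4445299902198418]) @ [[0.24, 0.21, 0.95],[-0.30, -0.92, 0.27],[-0.93, 0.35, 0.15]]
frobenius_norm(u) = 3.08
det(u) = -1.96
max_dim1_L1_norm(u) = 3.22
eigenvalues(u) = [(1.29+0.66j), (1.29-0.66j), (-0.94+0j)]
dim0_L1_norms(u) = [1.28, 2.38, 3.54]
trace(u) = 1.64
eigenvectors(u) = [[(0.8+0j), 0.80-0.00j, -0.72+0.00j], [(0.25+0.46j), (0.25-0.46j), 0.59+0.00j], [(-0.01-0.29j), -0.01+0.29j, (0.36+0j)]]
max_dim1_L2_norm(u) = 2.21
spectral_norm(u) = 2.47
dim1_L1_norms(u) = [3.22, 2.58, 1.4]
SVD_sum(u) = [[0.30, 0.26, 1.21], [-0.48, -0.42, -1.94], [0.12, 0.11, 0.50]] + [[0.45, 1.38, -0.41], [0.24, 0.75, -0.23], [-0.14, -0.43, 0.13]] + [[0.05,-0.02,-0.01],[0.13,-0.05,-0.02],[0.39,-0.14,-0.06]]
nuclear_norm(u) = 4.70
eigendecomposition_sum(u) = [[0.47+0.44j,  0.57-0.28j,  1.33j], [-0.11+0.41j,  0.34+0.24j,  -0.77+0.41j], [(0.15-0.18j),  (-0.11-0.2j),  (0.48-0.02j)]] + [[(0.47-0.44j), (0.57+0.28j), 0.00-1.33j], [-0.11-0.41j, 0.34-0.24j, -0.77-0.41j], [(0.15+0.18j), (-0.11+0.2j), 0.48+0.02j]] + [[-0.14-0.00j, 0.49-0.00j, 0.79+0.00j],[(0.11+0j), -0.40+0.00j, -0.65-0.00j],[0.07+0.00j, (-0.25+0j), -0.40-0.00j]]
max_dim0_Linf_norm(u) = 2.19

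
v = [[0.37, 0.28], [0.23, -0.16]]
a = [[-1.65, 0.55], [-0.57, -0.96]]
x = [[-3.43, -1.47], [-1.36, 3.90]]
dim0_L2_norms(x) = [3.69, 4.17]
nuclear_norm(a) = 2.84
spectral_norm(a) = 1.77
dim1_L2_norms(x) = [3.73, 4.13]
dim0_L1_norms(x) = [4.79, 5.37]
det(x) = -15.38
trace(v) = 0.21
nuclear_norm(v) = 0.74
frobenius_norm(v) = 0.54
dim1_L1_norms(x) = [4.9, 5.26]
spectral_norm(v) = 0.48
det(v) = -0.12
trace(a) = -2.61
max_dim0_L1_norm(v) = 0.6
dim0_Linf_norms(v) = [0.37, 0.28]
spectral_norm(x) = 4.17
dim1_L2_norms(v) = [0.46, 0.28]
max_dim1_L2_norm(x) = 4.13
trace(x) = 0.47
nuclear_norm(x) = 7.86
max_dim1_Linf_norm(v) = 0.37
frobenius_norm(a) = 2.07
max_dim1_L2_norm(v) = 0.46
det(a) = 1.90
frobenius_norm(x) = 5.57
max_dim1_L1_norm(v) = 0.65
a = v @ x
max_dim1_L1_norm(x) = 5.26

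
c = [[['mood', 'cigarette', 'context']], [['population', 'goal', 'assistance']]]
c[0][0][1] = 'cigarette'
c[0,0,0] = 'mood'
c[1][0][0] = 'population'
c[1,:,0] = ['population']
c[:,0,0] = ['mood', 'population']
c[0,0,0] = 'mood'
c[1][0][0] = 'population'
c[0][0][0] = 'mood'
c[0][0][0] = 'mood'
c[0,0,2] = 'context'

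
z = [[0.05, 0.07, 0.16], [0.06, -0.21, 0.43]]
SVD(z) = [[-0.26, -0.97], [-0.97, 0.26]] @ diag([0.497775266249221, 0.1334907648885014]) @ [[-0.14,  0.37,  -0.92], [-0.25,  -0.91,  -0.33]]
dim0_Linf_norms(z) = [0.06, 0.21, 0.43]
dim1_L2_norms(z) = [0.18, 0.48]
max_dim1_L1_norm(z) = 0.7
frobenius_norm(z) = 0.52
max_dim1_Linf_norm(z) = 0.43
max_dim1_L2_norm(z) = 0.48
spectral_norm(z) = 0.50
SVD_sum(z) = [[0.02, -0.05, 0.12], [0.07, -0.18, 0.44]] + [[0.03, 0.12, 0.04],[-0.01, -0.03, -0.01]]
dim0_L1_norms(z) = [0.11, 0.28, 0.59]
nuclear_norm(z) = 0.63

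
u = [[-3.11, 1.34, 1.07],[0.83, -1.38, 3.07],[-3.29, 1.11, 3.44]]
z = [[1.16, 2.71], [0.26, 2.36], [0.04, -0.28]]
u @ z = [[-3.22, -5.57], [0.73, -1.87], [-3.39, -7.26]]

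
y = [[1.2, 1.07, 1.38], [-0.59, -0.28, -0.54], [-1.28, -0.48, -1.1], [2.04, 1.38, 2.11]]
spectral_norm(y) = 4.32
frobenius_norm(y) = 4.34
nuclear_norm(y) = 4.72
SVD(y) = [[-0.49,-0.59,0.63], [0.20,-0.23,-0.2], [0.40,-0.77,-0.36], [-0.75,-0.08,-0.66]] @ diag([4.3182702845708025, 0.3959950204655775, 0.005449142985615455]) @ [[-0.64, -0.42, -0.65], [0.6, -0.8, -0.07], [0.49, 0.43, -0.76]]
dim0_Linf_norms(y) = [2.04, 1.38, 2.11]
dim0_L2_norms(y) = [2.75, 1.83, 2.8]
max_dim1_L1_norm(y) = 5.53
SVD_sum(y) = [[1.34, 0.88, 1.37], [-0.54, -0.35, -0.55], [-1.1, -0.72, -1.12], [2.06, 1.36, 2.11]] + [[-0.14, 0.19, 0.02], [-0.05, 0.07, 0.01], [-0.18, 0.24, 0.02], [-0.02, 0.03, 0.0]] + [[0.0,0.00,-0.00], [-0.00,-0.0,0.00], [-0.0,-0.00,0.0], [-0.0,-0.00,0.0]]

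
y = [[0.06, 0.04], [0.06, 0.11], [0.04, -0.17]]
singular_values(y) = [0.21, 0.09]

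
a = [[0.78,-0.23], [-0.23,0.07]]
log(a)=[[-0.65, -1.64],  [-1.64, -5.73]]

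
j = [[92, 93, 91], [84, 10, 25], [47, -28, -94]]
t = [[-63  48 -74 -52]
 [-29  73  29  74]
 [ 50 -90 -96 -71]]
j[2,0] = 47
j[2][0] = 47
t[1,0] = -29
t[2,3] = -71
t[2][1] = -90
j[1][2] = 25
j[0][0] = 92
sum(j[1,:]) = 119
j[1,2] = 25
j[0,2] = 91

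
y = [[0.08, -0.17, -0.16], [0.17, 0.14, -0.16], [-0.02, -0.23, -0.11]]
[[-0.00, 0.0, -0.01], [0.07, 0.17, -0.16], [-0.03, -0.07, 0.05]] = y@[[0.12, 0.19, -0.13],[0.19, 0.48, -0.44],[-0.13, -0.44, 0.46]]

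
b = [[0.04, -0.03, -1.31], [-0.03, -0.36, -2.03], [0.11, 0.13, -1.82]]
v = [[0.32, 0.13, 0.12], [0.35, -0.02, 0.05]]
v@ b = [[0.02, -0.04, -0.90], [0.02, 0.0, -0.51]]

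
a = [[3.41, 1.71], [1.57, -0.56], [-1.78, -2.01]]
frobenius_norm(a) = 4.95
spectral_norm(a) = 4.71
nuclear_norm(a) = 6.25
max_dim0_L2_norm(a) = 4.15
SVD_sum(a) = [[3.30, 1.89], [0.94, 0.54], [-2.21, -1.27]] + [[0.11,  -0.18], [0.63,  -1.10], [0.43,  -0.74]]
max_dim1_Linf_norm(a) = 3.41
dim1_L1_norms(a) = [5.12, 2.13, 3.79]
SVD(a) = [[-0.81, -0.14], [-0.23, -0.82], [0.54, -0.56]] @ diag([4.706655724758301, 1.5448598281397277]) @ [[-0.87, -0.50], [-0.5, 0.87]]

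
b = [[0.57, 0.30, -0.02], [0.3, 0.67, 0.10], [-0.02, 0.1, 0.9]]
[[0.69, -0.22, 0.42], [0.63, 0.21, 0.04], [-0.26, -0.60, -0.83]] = b@[[0.88, -0.83, 0.78], [0.60, 0.8, -0.15], [-0.34, -0.77, -0.89]]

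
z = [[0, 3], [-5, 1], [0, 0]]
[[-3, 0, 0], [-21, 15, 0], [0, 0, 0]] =z@[[4, -3, 0], [-1, 0, 0]]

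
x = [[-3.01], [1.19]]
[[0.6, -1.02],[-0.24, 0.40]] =x @ [[-0.20, 0.34]]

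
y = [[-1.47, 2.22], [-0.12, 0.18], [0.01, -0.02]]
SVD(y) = [[-1.00, 0.01],[-0.08, -0.24],[0.01, -0.97]] @ diag([2.6714401044355123, 0.0027871873957540406]) @ [[0.55, -0.83],[0.83, 0.55]]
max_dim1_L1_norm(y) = 3.69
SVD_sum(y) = [[-1.47, 2.22],  [-0.12, 0.18],  [0.01, -0.02]] + [[0.0, 0.00], [-0.0, -0.00], [-0.0, -0.00]]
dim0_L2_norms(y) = [1.47, 2.23]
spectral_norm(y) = 2.67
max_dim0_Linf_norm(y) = 2.22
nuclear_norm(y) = 2.67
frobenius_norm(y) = 2.67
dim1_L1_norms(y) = [3.69, 0.3, 0.03]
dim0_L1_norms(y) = [1.6, 2.42]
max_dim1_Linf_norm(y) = 2.22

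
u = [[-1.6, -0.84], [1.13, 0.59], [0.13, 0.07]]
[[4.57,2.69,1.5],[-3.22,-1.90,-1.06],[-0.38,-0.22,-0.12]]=u@ [[-1.37, -1.88, -0.61],[-2.83, 0.38, -0.62]]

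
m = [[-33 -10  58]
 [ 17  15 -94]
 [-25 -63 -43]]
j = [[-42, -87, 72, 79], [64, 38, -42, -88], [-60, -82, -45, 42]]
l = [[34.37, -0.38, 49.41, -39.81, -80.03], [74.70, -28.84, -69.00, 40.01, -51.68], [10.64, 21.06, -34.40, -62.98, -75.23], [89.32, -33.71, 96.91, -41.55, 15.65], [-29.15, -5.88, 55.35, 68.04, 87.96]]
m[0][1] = -10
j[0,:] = [-42, -87, 72, 79]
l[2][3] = -62.98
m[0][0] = -33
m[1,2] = -94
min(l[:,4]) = -80.03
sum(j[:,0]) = -38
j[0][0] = -42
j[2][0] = -60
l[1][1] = -28.84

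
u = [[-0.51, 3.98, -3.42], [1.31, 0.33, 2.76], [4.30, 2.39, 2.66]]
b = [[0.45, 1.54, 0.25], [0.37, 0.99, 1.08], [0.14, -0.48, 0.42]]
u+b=[[-0.06, 5.52, -3.17],  [1.68, 1.32, 3.84],  [4.44, 1.91, 3.08]]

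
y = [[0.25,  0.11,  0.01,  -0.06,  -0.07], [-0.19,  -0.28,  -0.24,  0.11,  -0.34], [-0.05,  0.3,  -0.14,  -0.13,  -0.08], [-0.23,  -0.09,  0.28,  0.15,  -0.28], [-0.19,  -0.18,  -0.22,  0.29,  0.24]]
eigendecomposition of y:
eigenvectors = [[(-0.58+0j),-0.18+0.07j,(-0.18-0.07j),(-0.08-0.04j),(-0.08+0.04j)], [(-0.23+0j),-0.29-0.12j,-0.29+0.12j,(0.72+0j),(0.72-0j)], [(-0.1+0j),(-0.11-0.15j),-0.11+0.15j,(-0.21-0.47j),(-0.21+0.47j)], [(-0.35+0j),(-0.75+0j),-0.75-0.00j,0.18+0.27j,(0.18-0.27j)], [0.69+0.00j,0.27+0.43j,(0.27-0.43j),(0.2-0.25j),(0.2+0.25j)]]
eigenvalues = [(0.34+0j), (0.2+0.22j), (0.2-0.22j), (-0.26+0.33j), (-0.26-0.33j)]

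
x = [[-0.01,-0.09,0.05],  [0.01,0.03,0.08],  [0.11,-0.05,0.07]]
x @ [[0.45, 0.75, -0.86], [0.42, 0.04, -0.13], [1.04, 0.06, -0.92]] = [[0.01, -0.01, -0.03], [0.10, 0.01, -0.09], [0.1, 0.08, -0.15]]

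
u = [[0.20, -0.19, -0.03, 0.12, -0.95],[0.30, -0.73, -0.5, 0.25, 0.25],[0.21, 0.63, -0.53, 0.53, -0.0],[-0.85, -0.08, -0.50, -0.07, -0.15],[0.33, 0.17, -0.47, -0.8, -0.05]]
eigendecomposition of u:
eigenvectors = [[-0.62+0.00j, -0.62-0.00j, 0.27+0.00j, -0.15+0.23j, -0.15-0.23j], [0.02+0.05j, (0.02-0.05j), (-0.65+0j), (0.15+0.51j), (0.15-0.51j)], [(-0.1-0.13j), (-0.1+0.13j), 0.27+0.00j, 0.66+0.00j, (0.66-0j)], [0.25-0.46j, 0.25+0.46j, 0.42+0.00j, -0.14+0.34j, (-0.14-0.34j)], [0.20+0.52j, (0.2-0.52j), 0.51+0.00j, 0.02+0.25j, 0.02-0.25j]]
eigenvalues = [(0.46+0.89j), (0.46-0.89j), (-1+0j), (-0.55+0.84j), (-0.55-0.84j)]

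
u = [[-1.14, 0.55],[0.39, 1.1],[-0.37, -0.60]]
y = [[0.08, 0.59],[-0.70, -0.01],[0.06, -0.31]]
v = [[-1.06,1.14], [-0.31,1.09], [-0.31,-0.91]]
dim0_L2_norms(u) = [1.26, 1.37]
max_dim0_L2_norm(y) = 0.71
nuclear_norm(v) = 2.82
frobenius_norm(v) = 2.15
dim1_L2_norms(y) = [0.6, 0.7, 0.32]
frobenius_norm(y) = 0.97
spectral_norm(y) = 0.72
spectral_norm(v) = 1.98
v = u + y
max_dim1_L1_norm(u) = 1.69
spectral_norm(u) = 1.37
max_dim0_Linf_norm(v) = 1.14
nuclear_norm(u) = 2.63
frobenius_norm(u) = 1.86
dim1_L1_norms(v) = [2.2, 1.4, 1.22]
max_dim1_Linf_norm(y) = 0.7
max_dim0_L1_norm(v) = 3.14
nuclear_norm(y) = 1.37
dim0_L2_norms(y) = [0.71, 0.67]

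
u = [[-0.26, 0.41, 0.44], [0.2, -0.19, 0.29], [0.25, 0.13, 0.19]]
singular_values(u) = [0.67, 0.46, 0.21]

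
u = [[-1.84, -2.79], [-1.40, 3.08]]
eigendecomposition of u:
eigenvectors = [[-0.97, 0.44], [-0.24, -0.9]]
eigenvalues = [-2.54, 3.78]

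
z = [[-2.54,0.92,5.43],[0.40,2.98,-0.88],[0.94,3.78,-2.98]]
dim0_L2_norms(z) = [2.74, 4.9, 6.26]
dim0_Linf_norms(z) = [2.54, 3.78, 5.43]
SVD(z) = [[-0.76,-0.63,0.17], [0.27,-0.54,-0.8], [0.59,-0.56,0.58]] @ diag([7.052354419734087, 4.567385626881877, 0.2310534003426275]) @ [[0.37, 0.33, -0.87], [0.19, -0.94, -0.28], [-0.91, -0.06, -0.41]]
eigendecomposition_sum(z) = [[-2.47, -3.03, 6.67],[0.23, 0.29, -0.63],[0.89, 1.09, -2.41]] + [[-0.24, 1.06, -0.95], [0.01, -0.02, 0.02], [-0.09, 0.38, -0.34]] + [[0.17, 2.89, -0.29], [0.16, 2.72, -0.27], [0.14, 2.3, -0.23]]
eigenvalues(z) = [-4.59, -0.61, 2.66]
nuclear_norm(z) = 11.85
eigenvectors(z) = [[0.94,-0.94,-0.63],  [-0.09,0.02,-0.59],  [-0.34,-0.34,-0.50]]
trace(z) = -2.54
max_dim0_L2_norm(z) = 6.26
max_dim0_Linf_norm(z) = 5.43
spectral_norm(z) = 7.05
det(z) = 7.44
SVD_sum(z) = [[-1.96, -1.79, 4.63], [0.7, 0.64, -1.66], [1.54, 1.40, -3.64]] + [[-0.54,2.71,0.81],[-0.47,2.33,0.7],[-0.48,2.38,0.72]] + [[-0.04, -0.0, -0.02],[0.17, 0.01, 0.08],[-0.12, -0.01, -0.05]]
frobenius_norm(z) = 8.41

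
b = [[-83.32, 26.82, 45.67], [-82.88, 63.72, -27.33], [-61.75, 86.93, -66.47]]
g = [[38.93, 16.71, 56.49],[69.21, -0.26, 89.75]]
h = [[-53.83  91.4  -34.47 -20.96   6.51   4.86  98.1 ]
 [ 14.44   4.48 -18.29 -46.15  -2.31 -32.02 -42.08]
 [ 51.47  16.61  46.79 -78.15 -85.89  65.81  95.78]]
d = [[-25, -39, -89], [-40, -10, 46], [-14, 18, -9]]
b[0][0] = -83.32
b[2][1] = 86.93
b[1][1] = 63.72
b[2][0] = -61.75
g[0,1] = 16.71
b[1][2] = -27.33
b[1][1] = 63.72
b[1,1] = 63.72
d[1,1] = -10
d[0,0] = -25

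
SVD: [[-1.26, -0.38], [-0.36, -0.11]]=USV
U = [[-0.96, -0.27], [-0.27, 0.96]]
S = [1.37, 0.0]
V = [[0.96, 0.29], [0.29, -0.96]]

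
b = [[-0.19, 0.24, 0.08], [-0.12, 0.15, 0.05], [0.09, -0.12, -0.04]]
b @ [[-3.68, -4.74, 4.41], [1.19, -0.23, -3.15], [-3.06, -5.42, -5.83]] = [[0.74,0.41,-2.06], [0.47,0.26,-1.29], [-0.35,-0.18,1.01]]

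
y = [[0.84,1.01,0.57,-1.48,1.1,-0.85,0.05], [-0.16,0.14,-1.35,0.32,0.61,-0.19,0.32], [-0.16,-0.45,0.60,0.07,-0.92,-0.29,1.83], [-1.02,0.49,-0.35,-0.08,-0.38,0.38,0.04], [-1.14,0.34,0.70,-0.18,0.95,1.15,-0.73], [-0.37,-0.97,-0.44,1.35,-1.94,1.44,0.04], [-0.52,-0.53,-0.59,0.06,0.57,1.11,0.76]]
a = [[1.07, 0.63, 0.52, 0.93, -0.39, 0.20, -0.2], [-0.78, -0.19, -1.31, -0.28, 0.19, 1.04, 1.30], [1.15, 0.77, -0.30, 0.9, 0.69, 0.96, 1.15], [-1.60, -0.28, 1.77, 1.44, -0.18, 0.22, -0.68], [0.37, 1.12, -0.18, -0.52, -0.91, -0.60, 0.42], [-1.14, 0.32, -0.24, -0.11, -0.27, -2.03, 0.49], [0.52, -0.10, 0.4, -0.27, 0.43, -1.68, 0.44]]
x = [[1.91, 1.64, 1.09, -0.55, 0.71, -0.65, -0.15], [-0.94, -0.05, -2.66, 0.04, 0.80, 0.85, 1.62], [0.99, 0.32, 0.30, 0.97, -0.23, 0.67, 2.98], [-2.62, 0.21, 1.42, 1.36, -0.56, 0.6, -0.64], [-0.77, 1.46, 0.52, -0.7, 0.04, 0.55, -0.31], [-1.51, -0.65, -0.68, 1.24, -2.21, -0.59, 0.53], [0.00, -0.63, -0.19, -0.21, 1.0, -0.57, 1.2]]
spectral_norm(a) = 3.41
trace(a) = -0.48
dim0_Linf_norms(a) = [1.6, 1.12, 1.77, 1.44, 0.91, 2.03, 1.3]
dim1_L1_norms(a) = [3.94, 5.09, 5.92, 6.17, 4.12, 4.6, 3.84]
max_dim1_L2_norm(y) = 2.99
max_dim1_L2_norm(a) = 2.9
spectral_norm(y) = 3.96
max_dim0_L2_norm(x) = 3.91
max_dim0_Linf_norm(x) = 2.98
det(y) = -6.41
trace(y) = 4.65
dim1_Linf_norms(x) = [1.91, 2.66, 2.98, 2.62, 1.46, 2.21, 1.2]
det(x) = -206.20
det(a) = 12.85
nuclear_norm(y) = 12.49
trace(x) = 4.17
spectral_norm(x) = 4.69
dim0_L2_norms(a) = [2.71, 1.57, 2.34, 2.05, 1.34, 3.07, 2.03]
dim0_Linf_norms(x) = [2.62, 1.64, 2.66, 1.36, 2.21, 0.85, 2.98]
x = y + a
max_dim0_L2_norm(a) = 3.07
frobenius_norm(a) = 5.90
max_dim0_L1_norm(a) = 6.73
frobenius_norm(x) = 7.84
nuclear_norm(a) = 13.43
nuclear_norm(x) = 18.15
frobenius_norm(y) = 5.65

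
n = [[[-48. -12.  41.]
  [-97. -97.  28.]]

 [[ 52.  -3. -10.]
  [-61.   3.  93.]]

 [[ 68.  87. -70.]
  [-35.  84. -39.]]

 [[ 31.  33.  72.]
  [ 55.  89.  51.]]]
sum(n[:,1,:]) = 74.0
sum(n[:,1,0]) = -138.0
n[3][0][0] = 31.0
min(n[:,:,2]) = -70.0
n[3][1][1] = 89.0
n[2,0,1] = 87.0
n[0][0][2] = 41.0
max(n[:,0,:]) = 87.0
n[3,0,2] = 72.0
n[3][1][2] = 51.0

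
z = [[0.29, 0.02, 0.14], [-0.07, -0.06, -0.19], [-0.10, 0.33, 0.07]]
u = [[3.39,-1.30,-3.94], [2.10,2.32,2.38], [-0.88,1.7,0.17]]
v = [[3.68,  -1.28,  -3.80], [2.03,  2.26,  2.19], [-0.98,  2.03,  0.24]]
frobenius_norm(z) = 0.52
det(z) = 0.01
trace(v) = 6.18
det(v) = -35.07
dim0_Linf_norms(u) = [3.39, 2.32, 3.94]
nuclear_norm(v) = 11.05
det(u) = -31.30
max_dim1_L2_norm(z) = 0.35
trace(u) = 5.88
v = z + u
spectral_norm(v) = 5.71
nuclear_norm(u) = 10.85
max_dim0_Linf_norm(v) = 3.8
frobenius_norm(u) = 6.92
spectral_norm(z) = 0.36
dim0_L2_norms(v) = [4.32, 3.3, 4.39]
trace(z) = 0.30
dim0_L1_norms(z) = [0.46, 0.41, 0.4]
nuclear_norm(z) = 0.83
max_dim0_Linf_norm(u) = 3.94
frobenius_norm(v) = 6.98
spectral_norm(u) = 5.66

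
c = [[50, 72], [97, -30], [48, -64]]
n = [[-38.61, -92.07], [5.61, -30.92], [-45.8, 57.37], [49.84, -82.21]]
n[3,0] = 49.84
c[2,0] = 48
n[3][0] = 49.84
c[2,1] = -64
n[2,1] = 57.37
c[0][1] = 72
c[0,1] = 72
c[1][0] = 97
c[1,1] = -30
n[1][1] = -30.92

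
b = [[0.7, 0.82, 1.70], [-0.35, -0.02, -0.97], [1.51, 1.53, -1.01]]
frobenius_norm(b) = 3.28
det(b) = -1.30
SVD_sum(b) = [[0.64, 0.65, -0.08], [-0.12, -0.12, 0.02], [1.55, 1.59, -0.20]] + [[0.14, 0.09, 1.78], [-0.08, -0.05, -0.99], [-0.06, -0.04, -0.81]] + [[-0.08,  0.08,  0.00], [-0.15,  0.15,  0.00], [0.02,  -0.02,  -0.00]]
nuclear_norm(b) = 4.86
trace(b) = -0.33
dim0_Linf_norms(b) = [1.51, 1.53, 1.7]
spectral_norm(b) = 2.42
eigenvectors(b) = [[(-0.62+0j), (-0.76+0j), -0.76-0.00j], [0.29+0.00j, (0.53-0.24j), 0.53+0.24j], [(0.73+0j), -0.25-0.14j, -0.25+0.14j]]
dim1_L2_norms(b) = [2.01, 1.03, 2.38]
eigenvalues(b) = [(-1.68+0j), (0.68+0.56j), (0.68-0.56j)]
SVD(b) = [[-0.38, -0.81, 0.44], [0.07, 0.45, 0.89], [-0.92, 0.37, -0.11]] @ diag([2.4193774750302675, 2.20104468305423, 0.24354657976427954]) @ [[-0.7, -0.71, 0.09],[-0.08, -0.05, -1.0],[-0.71, 0.7, 0.02]]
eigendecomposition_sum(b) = [[-0.74-0.00j,(-0.59-0j),1.04-0.00j], [(0.35+0j),0.28+0.00j,(-0.49+0j)], [(0.87+0j),0.69+0.00j,-1.21+0.00j]] + [[(0.72-0.48j), (0.7-1.09j), (0.33+0.03j)], [-0.35+0.57j, -0.15+0.98j, -0.24+0.09j], [(0.32-0.03j), 0.42-0.22j, 0.10+0.07j]] + [[0.72+0.48j,0.70+1.09j,0.33-0.03j], [(-0.35-0.57j),-0.15-0.98j,-0.24-0.09j], [0.32+0.03j,0.42+0.22j,(0.1-0.07j)]]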